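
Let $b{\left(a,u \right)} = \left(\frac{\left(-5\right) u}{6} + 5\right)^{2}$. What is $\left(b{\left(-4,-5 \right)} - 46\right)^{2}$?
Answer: $\frac{1874161}{1296} \approx 1446.1$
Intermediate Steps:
$b{\left(a,u \right)} = \left(5 - \frac{5 u}{6}\right)^{2}$ ($b{\left(a,u \right)} = \left(- 5 u \frac{1}{6} + 5\right)^{2} = \left(- \frac{5 u}{6} + 5\right)^{2} = \left(5 - \frac{5 u}{6}\right)^{2}$)
$\left(b{\left(-4,-5 \right)} - 46\right)^{2} = \left(\frac{25 \left(-6 - 5\right)^{2}}{36} - 46\right)^{2} = \left(\frac{25 \left(-11\right)^{2}}{36} - 46\right)^{2} = \left(\frac{25}{36} \cdot 121 - 46\right)^{2} = \left(\frac{3025}{36} - 46\right)^{2} = \left(\frac{1369}{36}\right)^{2} = \frac{1874161}{1296}$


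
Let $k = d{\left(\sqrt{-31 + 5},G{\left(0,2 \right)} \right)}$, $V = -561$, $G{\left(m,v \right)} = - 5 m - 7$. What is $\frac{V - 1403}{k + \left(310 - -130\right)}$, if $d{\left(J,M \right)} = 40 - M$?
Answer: $- \frac{1964}{487} \approx -4.0329$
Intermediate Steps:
$G{\left(m,v \right)} = -7 - 5 m$
$k = 47$ ($k = 40 - \left(-7 - 0\right) = 40 - \left(-7 + 0\right) = 40 - -7 = 40 + 7 = 47$)
$\frac{V - 1403}{k + \left(310 - -130\right)} = \frac{-561 - 1403}{47 + \left(310 - -130\right)} = - \frac{1964}{47 + \left(310 + 130\right)} = - \frac{1964}{47 + 440} = - \frac{1964}{487}$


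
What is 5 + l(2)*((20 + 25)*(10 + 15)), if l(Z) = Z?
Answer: 2255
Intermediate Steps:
5 + l(2)*((20 + 25)*(10 + 15)) = 5 + 2*((20 + 25)*(10 + 15)) = 5 + 2*(45*25) = 5 + 2*1125 = 5 + 2250 = 2255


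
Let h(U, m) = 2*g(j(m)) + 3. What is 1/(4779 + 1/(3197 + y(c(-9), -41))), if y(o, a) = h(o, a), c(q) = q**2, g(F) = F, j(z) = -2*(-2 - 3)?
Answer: 3220/15388381 ≈ 0.00020925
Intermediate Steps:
j(z) = 10 (j(z) = -2*(-5) = 10)
h(U, m) = 23 (h(U, m) = 2*10 + 3 = 20 + 3 = 23)
y(o, a) = 23
1/(4779 + 1/(3197 + y(c(-9), -41))) = 1/(4779 + 1/(3197 + 23)) = 1/(4779 + 1/3220) = 1/(15388381/3220) = 3220/15388381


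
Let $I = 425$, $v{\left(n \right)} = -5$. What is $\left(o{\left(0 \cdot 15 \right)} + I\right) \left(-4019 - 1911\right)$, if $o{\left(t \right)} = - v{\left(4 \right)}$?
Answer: $-2549900$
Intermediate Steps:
$o{\left(t \right)} = 5$ ($o{\left(t \right)} = \left(-1\right) \left(-5\right) = 5$)
$\left(o{\left(0 \cdot 15 \right)} + I\right) \left(-4019 - 1911\right) = \left(5 + 425\right) \left(-4019 - 1911\right) = 430 \left(-5930\right) = -2549900$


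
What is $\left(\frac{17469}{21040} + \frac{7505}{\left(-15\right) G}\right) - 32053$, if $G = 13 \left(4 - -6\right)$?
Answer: $- \frac{26303886493}{820560} \approx -32056.0$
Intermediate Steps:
$G = 130$ ($G = 13 \left(4 + 6\right) = 13 \cdot 10 = 130$)
$\left(\frac{17469}{21040} + \frac{7505}{\left(-15\right) G}\right) - 32053 = \left(\frac{17469}{21040} + \frac{7505}{\left(-15\right) 130}\right) - 32053 = \left(17469 \cdot \frac{1}{21040} + \frac{7505}{-1950}\right) - 32053 = \left(\frac{17469}{21040} + 7505 \left(- \frac{1}{1950}\right)\right) - 32053 = \left(\frac{17469}{21040} - \frac{1501}{390}\right) - 32053 = - \frac{2476813}{820560} - 32053 = - \frac{26303886493}{820560}$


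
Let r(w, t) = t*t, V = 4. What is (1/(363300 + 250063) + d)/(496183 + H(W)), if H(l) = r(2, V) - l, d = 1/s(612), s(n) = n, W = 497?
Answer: 613975/186075702685512 ≈ 3.2996e-9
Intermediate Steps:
r(w, t) = t²
d = 1/612 ≈ 0.0016340
H(l) = 16 - l (H(l) = 4² - l = 16 - l)
(1/(363300 + 250063) + d)/(496183 + H(W)) = (1/(363300 + 250063) + 1/612)/(496183 + (16 - 1*497)) = (1/613363 + 1/612)/(496183 + (16 - 497)) = (1/613363 + 1/612)/(496183 - 481) = (613975/375378156)/495702 = (613975/375378156)*(1/495702) = 613975/186075702685512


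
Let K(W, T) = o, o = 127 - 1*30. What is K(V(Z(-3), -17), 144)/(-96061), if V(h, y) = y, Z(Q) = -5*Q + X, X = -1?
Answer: -97/96061 ≈ -0.0010098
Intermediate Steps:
Z(Q) = -1 - 5*Q (Z(Q) = -5*Q - 1 = -1 - 5*Q)
o = 97 (o = 127 - 30 = 97)
K(W, T) = 97
K(V(Z(-3), -17), 144)/(-96061) = 97/(-96061) = 97*(-1/96061) = -97/96061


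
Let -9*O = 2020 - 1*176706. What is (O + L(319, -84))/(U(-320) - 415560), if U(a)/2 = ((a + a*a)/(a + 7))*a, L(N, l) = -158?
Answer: -968422/10404495 ≈ -0.093077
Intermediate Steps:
U(a) = 2*a*(a + a**2)/(7 + a) (U(a) = 2*(((a + a*a)/(a + 7))*a) = 2*(((a + a**2)/(7 + a))*a) = 2*(a*(a + a**2)/(7 + a)) = 2*a*(a + a**2)/(7 + a))
O = 174686/9 (O = -(2020 - 1*176706)/9 = -(2020 - 176706)/9 = -1/9*(-174686) = 174686/9 ≈ 19410.)
(O + L(319, -84))/(U(-320) - 415560) = (174686/9 - 158)/(2*(-320)**2*(1 - 320)/(7 - 320) - 415560) = 173264/(9*(2*102400*(-319)/(-313) - 415560)) = 173264/(9*(2*102400*(-1/313)*(-319) - 415560)) = 173264/(9*(65331200/313 - 415560)) = 173264/(9*(-64739080/313)) = (173264/9)*(-313/64739080) = -968422/10404495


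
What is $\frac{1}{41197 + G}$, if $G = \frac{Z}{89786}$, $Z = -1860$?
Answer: $\frac{44893}{1849455991} \approx 2.4274 \cdot 10^{-5}$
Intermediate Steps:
$G = - \frac{930}{44893}$ ($G = - \frac{1860}{89786} = \left(-1860\right) \frac{1}{89786} = - \frac{930}{44893} \approx -0.020716$)
$\frac{1}{41197 + G} = \frac{1}{41197 - \frac{930}{44893}} = \frac{1}{\frac{1849455991}{44893}} = \frac{44893}{1849455991}$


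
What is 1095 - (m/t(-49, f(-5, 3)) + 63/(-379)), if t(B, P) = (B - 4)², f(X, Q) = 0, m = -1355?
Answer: 1166439557/1064611 ≈ 1095.6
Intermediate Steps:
t(B, P) = (-4 + B)²
1095 - (m/t(-49, f(-5, 3)) + 63/(-379)) = 1095 - (-1355/(-4 - 49)² + 63/(-379)) = 1095 - (-1355/((-53)²) + 63*(-1/379)) = 1095 - (-1355/2809 - 63/379) = 1095 - 1*(-690512/1064611) = 1095 + 690512/1064611 = 1166439557/1064611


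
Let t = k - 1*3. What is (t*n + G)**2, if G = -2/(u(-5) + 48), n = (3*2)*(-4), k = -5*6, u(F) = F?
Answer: 1159674916/1849 ≈ 6.2719e+5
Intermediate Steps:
k = -30
t = -33 (t = -30 - 1*3 = -30 - 3 = -33)
n = -24 (n = 6*(-4) = -24)
G = -2/43 (G = -2/(-5 + 48) = -2/43 ≈ -0.046512)
(t*n + G)**2 = (-33*(-24) - 2/43)**2 = (792 - 2/43)**2 = (34054/43)**2 = 1159674916/1849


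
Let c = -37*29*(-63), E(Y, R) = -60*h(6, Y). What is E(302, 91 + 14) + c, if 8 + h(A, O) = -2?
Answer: 68199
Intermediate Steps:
h(A, O) = -10 (h(A, O) = -8 - 2 = -10)
E(Y, R) = 600 (E(Y, R) = -60*(-10) = 600)
c = 67599 (c = -1073*(-63) = 67599)
E(302, 91 + 14) + c = 600 + 67599 = 68199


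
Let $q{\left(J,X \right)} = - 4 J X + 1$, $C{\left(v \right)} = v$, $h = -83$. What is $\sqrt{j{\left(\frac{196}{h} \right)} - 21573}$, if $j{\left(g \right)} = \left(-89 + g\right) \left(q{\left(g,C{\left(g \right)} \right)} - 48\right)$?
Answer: $\frac{5 i \sqrt{28932738762}}{6889} \approx 123.45 i$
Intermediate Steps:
$q{\left(J,X \right)} = 1 - 4 J X$ ($q{\left(J,X \right)} = - 4 J X + 1 = 1 - 4 J X$)
$j{\left(g \right)} = \left(-89 + g\right) \left(-47 - 4 g^{2}\right)$ ($j{\left(g \right)} = \left(-89 + g\right) \left(\left(1 - 4 g g\right) - 48\right) = \left(-89 + g\right) \left(\left(1 - 4 g^{2}\right) - 48\right) = \left(-89 + g\right) \left(-47 - 4 g^{2}\right)$)
$\sqrt{j{\left(\frac{196}{h} \right)} - 21573} = \sqrt{\left(4183 - 47 \frac{196}{-83} - 4 \left(\frac{196}{-83}\right)^{3} + 356 \left(\frac{196}{-83}\right)^{2}\right) - 21573} = \sqrt{\left(4183 - 47 \cdot 196 \left(- \frac{1}{83}\right) - 4 \left(196 \left(- \frac{1}{83}\right)\right)^{3} + 356 \left(196 \left(- \frac{1}{83}\right)\right)^{2}\right) - 21573} = \sqrt{\left(4183 - - \frac{9212}{83} - 4 \left(- \frac{196}{83}\right)^{3} + 356 \left(- \frac{196}{83}\right)^{2}\right) - 21573} = \sqrt{\left(4183 + \frac{9212}{83} - - \frac{30118144}{571787} + 356 \cdot \frac{38416}{6889}\right) - 21573} = \sqrt{\left(4183 + \frac{9212}{83} + \frac{30118144}{571787} + \frac{13676096}{6889}\right) - 21573} = \sqrt{\frac{3620480601}{571787} - 21573} = \sqrt{- \frac{8714680350}{571787}} = \frac{5 i \sqrt{28932738762}}{6889}$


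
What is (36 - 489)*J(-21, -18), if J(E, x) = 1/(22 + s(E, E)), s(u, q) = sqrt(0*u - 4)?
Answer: -4983/244 + 453*I/244 ≈ -20.422 + 1.8566*I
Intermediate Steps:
s(u, q) = 2*I (s(u, q) = sqrt(0 - 4) = sqrt(-4) = 2*I)
J(E, x) = (22 - 2*I)/488 (J(E, x) = 1/(22 + 2*I) = (22 - 2*I)/488)
(36 - 489)*J(-21, -18) = (36 - 489)*(11/244 - I/244) = -453*(11/244 - I/244) = -4983/244 + 453*I/244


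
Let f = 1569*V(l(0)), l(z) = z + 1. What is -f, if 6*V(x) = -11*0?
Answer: 0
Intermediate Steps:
l(z) = 1 + z
V(x) = 0 (V(x) = (-11*0)/6 = (⅙)*0 = 0)
f = 0 (f = 1569*0 = 0)
-f = -1*0 = 0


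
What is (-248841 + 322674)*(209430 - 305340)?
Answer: -7081323030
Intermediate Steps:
(-248841 + 322674)*(209430 - 305340) = 73833*(-95910) = -7081323030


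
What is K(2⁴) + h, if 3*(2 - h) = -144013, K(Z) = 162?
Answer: 144505/3 ≈ 48168.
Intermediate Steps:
h = 144019/3 (h = 2 - ⅓*(-144013) = 2 + 144013/3 = 144019/3 ≈ 48006.)
K(2⁴) + h = 162 + 144019/3 = 144505/3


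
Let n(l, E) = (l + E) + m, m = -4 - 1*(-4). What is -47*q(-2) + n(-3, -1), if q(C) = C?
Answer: 90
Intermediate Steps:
m = 0 (m = -4 + 4 = 0)
n(l, E) = E + l (n(l, E) = (l + E) + 0 = (E + l) + 0 = E + l)
-47*q(-2) + n(-3, -1) = -47*(-2) + (-1 - 3) = 94 - 4 = 90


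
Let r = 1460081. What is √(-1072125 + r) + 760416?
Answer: 760416 + 2*√96989 ≈ 7.6104e+5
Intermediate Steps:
√(-1072125 + r) + 760416 = √(-1072125 + 1460081) + 760416 = √387956 + 760416 = 2*√96989 + 760416 = 760416 + 2*√96989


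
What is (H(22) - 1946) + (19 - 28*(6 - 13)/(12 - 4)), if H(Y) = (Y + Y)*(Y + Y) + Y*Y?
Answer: 1035/2 ≈ 517.50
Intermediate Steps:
H(Y) = 5*Y² (H(Y) = (2*Y)*(2*Y) + Y² = 4*Y² + Y² = 5*Y²)
(H(22) - 1946) + (19 - 28*(6 - 13)/(12 - 4)) = (5*22² - 1946) + (19 - 28*(6 - 13)/(12 - 4)) = (5*484 - 1946) + (19 - (-196)/8) = (2420 - 1946) + (19 - (-196)/8) = 474 + (19 - 28*(-7/8)) = 474 + (19 + 49/2) = 474 + 87/2 = 1035/2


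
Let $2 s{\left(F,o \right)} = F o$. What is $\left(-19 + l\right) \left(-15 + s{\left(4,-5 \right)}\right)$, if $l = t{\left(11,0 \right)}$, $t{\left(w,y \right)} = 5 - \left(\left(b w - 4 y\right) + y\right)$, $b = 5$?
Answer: $1725$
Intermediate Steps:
$s{\left(F,o \right)} = \frac{F o}{2}$
$t{\left(w,y \right)} = 5 - 5 w + 3 y$ ($t{\left(w,y \right)} = 5 - \left(\left(5 w - 4 y\right) + y\right) = 5 - \left(\left(- 4 y + 5 w\right) + y\right) = 5 - \left(- 3 y + 5 w\right) = 5 - 5 w + 3 y$)
$l = -50$ ($l = 5 - 55 + 3 \cdot 0 = 5 - 55 + 0 = -50$)
$\left(-19 + l\right) \left(-15 + s{\left(4,-5 \right)}\right) = \left(-19 - 50\right) \left(-15 + \frac{1}{2} \cdot 4 \left(-5\right)\right) = - 69 \left(-15 - 10\right) = \left(-69\right) \left(-25\right) = 1725$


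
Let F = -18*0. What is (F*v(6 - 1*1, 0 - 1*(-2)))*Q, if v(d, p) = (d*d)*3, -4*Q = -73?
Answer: 0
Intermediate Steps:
Q = 73/4 (Q = -1/4*(-73) = 73/4 ≈ 18.250)
v(d, p) = 3*d**2 (v(d, p) = d**2*3 = 3*d**2)
F = 0
(F*v(6 - 1*1, 0 - 1*(-2)))*Q = (0*(3*(6 - 1*1)**2))*(73/4) = (0*(3*(6 - 1)**2))*(73/4) = (0*(3*5**2))*(73/4) = (0*(3*25))*(73/4) = (0*75)*(73/4) = 0*(73/4) = 0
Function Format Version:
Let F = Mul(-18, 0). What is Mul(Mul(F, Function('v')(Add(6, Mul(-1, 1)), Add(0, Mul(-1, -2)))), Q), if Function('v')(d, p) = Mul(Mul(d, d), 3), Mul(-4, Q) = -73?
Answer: 0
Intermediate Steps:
Q = Rational(73, 4) (Q = Mul(Rational(-1, 4), -73) = Rational(73, 4) ≈ 18.250)
Function('v')(d, p) = Mul(3, Pow(d, 2)) (Function('v')(d, p) = Mul(Pow(d, 2), 3) = Mul(3, Pow(d, 2)))
F = 0
Mul(Mul(F, Function('v')(Add(6, Mul(-1, 1)), Add(0, Mul(-1, -2)))), Q) = Mul(Mul(0, Mul(3, Pow(Add(6, Mul(-1, 1)), 2))), Rational(73, 4)) = Mul(Mul(0, Mul(3, Pow(Add(6, -1), 2))), Rational(73, 4)) = Mul(Mul(0, Mul(3, Pow(5, 2))), Rational(73, 4)) = Mul(Mul(0, Mul(3, 25)), Rational(73, 4)) = Mul(Mul(0, 75), Rational(73, 4)) = Mul(0, Rational(73, 4)) = 0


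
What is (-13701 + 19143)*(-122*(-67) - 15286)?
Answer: -38703504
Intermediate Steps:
(-13701 + 19143)*(-122*(-67) - 15286) = 5442*(8174 - 15286) = 5442*(-7112) = -38703504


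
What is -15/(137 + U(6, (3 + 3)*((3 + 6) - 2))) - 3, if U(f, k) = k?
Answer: -552/179 ≈ -3.0838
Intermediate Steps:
-15/(137 + U(6, (3 + 3)*((3 + 6) - 2))) - 3 = -15/(137 + (3 + 3)*((3 + 6) - 2)) - 3 = -15/(137 + 6*(9 - 2)) - 3 = -15/(137 + 6*7) - 3 = -15/(137 + 42) - 3 = -15/179 - 3 = -552/179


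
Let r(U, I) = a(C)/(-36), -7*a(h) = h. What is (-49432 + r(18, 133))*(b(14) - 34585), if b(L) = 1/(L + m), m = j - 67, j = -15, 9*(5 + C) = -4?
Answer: 1395039470425/816 ≈ 1.7096e+9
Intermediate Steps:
C = -49/9 (C = -5 + (⅑)*(-4) = -5 - 4/9 = -49/9 ≈ -5.4444)
a(h) = -h/7
m = -82 (m = -15 - 67 = -82)
r(U, I) = -7/324 (r(U, I) = (-⅐*(-49/9))/(-36) = -1/36*7/9 = -7/324)
b(L) = 1/(-82 + L) (b(L) = 1/(L - 82) = 1/(-82 + L))
(-49432 + r(18, 133))*(b(14) - 34585) = (-49432 - 7/324)*(1/(-82 + 14) - 34585) = -16015975*(1/(-68) - 34585)/324 = -16015975*(-1/68 - 34585)/324 = -16015975/324*(-2351781/68) = 1395039470425/816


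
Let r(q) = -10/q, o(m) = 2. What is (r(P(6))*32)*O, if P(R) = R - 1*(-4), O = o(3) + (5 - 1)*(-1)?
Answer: 64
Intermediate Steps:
O = -2 (O = 2 + (5 - 1)*(-1) = 2 + 4*(-1) = 2 - 4 = -2)
P(R) = 4 + R (P(R) = R + 4 = 4 + R)
(r(P(6))*32)*O = (-10/(4 + 6)*32)*(-2) = (-10/10*32)*(-2) = (-10*⅒*32)*(-2) = -1*32*(-2) = -32*(-2) = 64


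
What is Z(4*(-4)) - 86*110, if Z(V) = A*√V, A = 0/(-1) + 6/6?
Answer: -9460 + 4*I ≈ -9460.0 + 4.0*I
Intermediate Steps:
A = 1 (A = 0*(-1) + 6*(⅙) = 0 + 1 = 1)
Z(V) = √V (Z(V) = 1*√V = √V)
Z(4*(-4)) - 86*110 = √(4*(-4)) - 86*110 = √(-16) - 9460 = 4*I - 9460 = -9460 + 4*I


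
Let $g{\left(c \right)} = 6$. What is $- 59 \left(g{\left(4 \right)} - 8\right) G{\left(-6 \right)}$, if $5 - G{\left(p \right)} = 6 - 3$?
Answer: $236$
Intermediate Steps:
$G{\left(p \right)} = 2$ ($G{\left(p \right)} = 5 - \left(6 - 3\right) = 5 - 3 = 2$)
$- 59 \left(g{\left(4 \right)} - 8\right) G{\left(-6 \right)} = - 59 \left(6 - 8\right) 2 = \left(-59\right) \left(-2\right) 2 = 118 \cdot 2 = 236$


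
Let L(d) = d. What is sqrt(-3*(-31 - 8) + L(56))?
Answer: sqrt(173) ≈ 13.153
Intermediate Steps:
sqrt(-3*(-31 - 8) + L(56)) = sqrt(-3*(-31 - 8) + 56) = sqrt(-3*(-39) + 56) = sqrt(117 + 56) = sqrt(173)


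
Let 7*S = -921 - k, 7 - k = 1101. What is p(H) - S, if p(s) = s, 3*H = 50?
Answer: -169/21 ≈ -8.0476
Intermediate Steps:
H = 50/3 (H = (1/3)*50 = 50/3 ≈ 16.667)
k = -1094 (k = 7 - 1*1101 = 7 - 1101 = -1094)
S = 173/7 (S = (-921 - 1*(-1094))/7 = (-921 + 1094)/7 = (1/7)*173 = 173/7 ≈ 24.714)
p(H) - S = 50/3 - 1*173/7 = 50/3 - 173/7 = -169/21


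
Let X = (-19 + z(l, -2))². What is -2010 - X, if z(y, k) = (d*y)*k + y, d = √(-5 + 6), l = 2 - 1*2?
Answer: -2371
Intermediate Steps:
l = 0 (l = 2 - 2 = 0)
d = 1 (d = √1 = 1)
z(y, k) = y + k*y (z(y, k) = (1*y)*k + y = y*k + y = k*y + y = y + k*y)
X = 361 (X = (-19 + 0*(1 - 2))² = (-19 + 0*(-1))² = (-19 + 0)² = (-19)² = 361)
-2010 - X = -2010 - 1*361 = -2010 - 361 = -2371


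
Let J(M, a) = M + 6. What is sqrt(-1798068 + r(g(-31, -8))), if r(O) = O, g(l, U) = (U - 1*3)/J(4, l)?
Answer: I*sqrt(179806910)/10 ≈ 1340.9*I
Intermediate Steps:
J(M, a) = 6 + M
g(l, U) = -3/10 + U/10 (g(l, U) = (U - 1*3)/(6 + 4) = (U - 3)/10 = (-3 + U)*(1/10) = -3/10 + U/10)
sqrt(-1798068 + r(g(-31, -8))) = sqrt(-1798068 + (-3/10 + (1/10)*(-8))) = sqrt(-1798068 + (-3/10 - 4/5)) = sqrt(-1798068 - 11/10) = sqrt(-17980691/10) = I*sqrt(179806910)/10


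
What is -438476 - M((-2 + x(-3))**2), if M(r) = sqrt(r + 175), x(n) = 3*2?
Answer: -438476 - sqrt(191) ≈ -4.3849e+5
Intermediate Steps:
x(n) = 6
M(r) = sqrt(175 + r)
-438476 - M((-2 + x(-3))**2) = -438476 - sqrt(175 + (-2 + 6)**2) = -438476 - sqrt(175 + 4**2) = -438476 - sqrt(175 + 16) = -438476 - sqrt(191)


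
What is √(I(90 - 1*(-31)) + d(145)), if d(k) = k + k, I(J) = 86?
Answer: 2*√94 ≈ 19.391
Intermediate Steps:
d(k) = 2*k
√(I(90 - 1*(-31)) + d(145)) = √(86 + 2*145) = √(86 + 290) = √376 = 2*√94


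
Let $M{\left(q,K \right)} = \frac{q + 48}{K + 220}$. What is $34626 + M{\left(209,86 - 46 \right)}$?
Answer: $\frac{9003017}{260} \approx 34627.0$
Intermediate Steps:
$M{\left(q,K \right)} = \frac{48 + q}{220 + K}$
$34626 + M{\left(209,86 - 46 \right)} = 34626 + \frac{48 + 209}{220 + \left(86 - 46\right)} = 34626 + \frac{1}{220 + 40} \cdot 257 = 34626 + \frac{1}{260} \cdot 257 = 34626 + \frac{257}{260} = \frac{9003017}{260}$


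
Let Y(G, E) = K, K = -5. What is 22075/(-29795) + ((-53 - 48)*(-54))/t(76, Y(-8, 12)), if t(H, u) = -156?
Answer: -5531521/154934 ≈ -35.702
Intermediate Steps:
Y(G, E) = -5
22075/(-29795) + ((-53 - 48)*(-54))/t(76, Y(-8, 12)) = 22075/(-29795) + ((-53 - 48)*(-54))/(-156) = 22075*(-1/29795) - 101*(-54)*(-1/156) = -4415/5959 + 5454*(-1/156) = -4415/5959 - 909/26 = -5531521/154934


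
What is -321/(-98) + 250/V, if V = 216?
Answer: 23459/5292 ≈ 4.4329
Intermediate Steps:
-321/(-98) + 250/V = -321/(-98) + 250/216 = -321*(-1/98) + 250*(1/216) = 321/98 + 125/108 = 23459/5292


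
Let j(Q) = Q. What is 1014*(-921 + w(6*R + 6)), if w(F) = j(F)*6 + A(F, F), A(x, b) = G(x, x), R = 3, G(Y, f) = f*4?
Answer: -690534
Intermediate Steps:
G(Y, f) = 4*f
A(x, b) = 4*x
w(F) = 10*F (w(F) = F*6 + 4*F = 6*F + 4*F = 10*F)
1014*(-921 + w(6*R + 6)) = 1014*(-921 + 10*(6*3 + 6)) = 1014*(-921 + 10*(18 + 6)) = 1014*(-921 + 10*24) = 1014*(-921 + 240) = 1014*(-681) = -690534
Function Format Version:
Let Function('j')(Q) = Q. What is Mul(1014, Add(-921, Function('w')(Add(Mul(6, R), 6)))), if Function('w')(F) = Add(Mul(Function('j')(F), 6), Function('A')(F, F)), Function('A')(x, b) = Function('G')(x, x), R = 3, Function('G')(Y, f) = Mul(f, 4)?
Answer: -690534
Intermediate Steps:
Function('G')(Y, f) = Mul(4, f)
Function('A')(x, b) = Mul(4, x)
Function('w')(F) = Mul(10, F) (Function('w')(F) = Add(Mul(F, 6), Mul(4, F)) = Add(Mul(6, F), Mul(4, F)) = Mul(10, F))
Mul(1014, Add(-921, Function('w')(Add(Mul(6, R), 6)))) = Mul(1014, Add(-921, Mul(10, Add(Mul(6, 3), 6)))) = Mul(1014, Add(-921, Mul(10, Add(18, 6)))) = Mul(1014, Add(-921, Mul(10, 24))) = Mul(1014, Add(-921, 240)) = Mul(1014, -681) = -690534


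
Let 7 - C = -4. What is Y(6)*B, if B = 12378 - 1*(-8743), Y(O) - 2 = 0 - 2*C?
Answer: -422420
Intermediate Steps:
C = 11 (C = 7 - 1*(-4) = 7 + 4 = 11)
Y(O) = -20 (Y(O) = 2 + (0 - 2*11) = 2 + (0 - 22) = 2 - 22 = -20)
B = 21121 (B = 12378 + 8743 = 21121)
Y(6)*B = -20*21121 = -422420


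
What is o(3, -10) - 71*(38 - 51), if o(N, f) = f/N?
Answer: 2759/3 ≈ 919.67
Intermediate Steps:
o(3, -10) - 71*(38 - 51) = -10/3 - 71*(38 - 51) = -10*⅓ - 71*(-13) = -10/3 + 923 = 2759/3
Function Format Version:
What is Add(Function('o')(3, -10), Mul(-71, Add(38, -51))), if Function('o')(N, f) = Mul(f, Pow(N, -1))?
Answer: Rational(2759, 3) ≈ 919.67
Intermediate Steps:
Add(Function('o')(3, -10), Mul(-71, Add(38, -51))) = Add(Mul(-10, Pow(3, -1)), Mul(-71, Add(38, -51))) = Add(Mul(-10, Rational(1, 3)), Mul(-71, -13)) = Add(Rational(-10, 3), 923) = Rational(2759, 3)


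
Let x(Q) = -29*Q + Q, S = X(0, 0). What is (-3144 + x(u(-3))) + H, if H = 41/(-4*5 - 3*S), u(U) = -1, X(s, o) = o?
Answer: -62361/20 ≈ -3118.1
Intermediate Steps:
S = 0
x(Q) = -28*Q
H = -41/20 (H = 41/(-4*5 - 3*0) = 41/(-20 + 0) = 41/(-20) = -1/20*41 = -41/20 ≈ -2.0500)
(-3144 + x(u(-3))) + H = (-3144 - 28*(-1)) - 41/20 = (-3144 + 28) - 41/20 = -3116 - 41/20 = -62361/20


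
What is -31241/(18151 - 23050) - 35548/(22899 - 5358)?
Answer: 124616243/28644453 ≈ 4.3504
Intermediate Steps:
-31241/(18151 - 23050) - 35548/(22899 - 5358) = -31241/(-4899) - 35548/17541 = -31241*(-1/4899) - 35548*1/17541 = 31241/4899 - 35548/17541 = 124616243/28644453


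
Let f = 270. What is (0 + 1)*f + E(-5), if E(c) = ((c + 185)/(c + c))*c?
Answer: 360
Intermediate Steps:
E(c) = 185/2 + c/2 (E(c) = ((185 + c)/((2*c)))*c = ((185 + c)*(1/(2*c)))*c = ((185 + c)/(2*c))*c = 185/2 + c/2)
(0 + 1)*f + E(-5) = (0 + 1)*270 + (185/2 + (½)*(-5)) = 1*270 + (185/2 - 5/2) = 270 + 90 = 360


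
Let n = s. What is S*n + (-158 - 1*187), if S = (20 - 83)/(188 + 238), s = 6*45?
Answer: -27330/71 ≈ -384.93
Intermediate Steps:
s = 270
n = 270
S = -21/142 (S = -63/426 = -63*1/426 = -21/142 ≈ -0.14789)
S*n + (-158 - 1*187) = -21/142*270 + (-158 - 1*187) = -2835/71 + (-158 - 187) = -2835/71 - 345 = -27330/71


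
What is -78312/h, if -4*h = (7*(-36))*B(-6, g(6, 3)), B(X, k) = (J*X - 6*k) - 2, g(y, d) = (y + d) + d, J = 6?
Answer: 13052/1155 ≈ 11.300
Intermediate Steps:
g(y, d) = y + 2*d (g(y, d) = (d + y) + d = y + 2*d)
B(X, k) = -2 - 6*k + 6*X (B(X, k) = (6*X - 6*k) - 2 = (-6*k + 6*X) - 2 = -2 - 6*k + 6*X)
h = -6930 (h = -7*(-36)*(-2 - 6*(6 + 2*3) + 6*(-6))/4 = -(-63)*(-2 - 6*(6 + 6) - 36) = -(-63)*(-2 - 6*12 - 36) = -(-63)*(-2 - 72 - 36) = -(-63)*(-110) = -1/4*27720 = -6930)
-78312/h = -78312/(-6930) = -78312*(-1/6930) = 13052/1155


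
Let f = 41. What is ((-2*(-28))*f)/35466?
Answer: 1148/17733 ≈ 0.064738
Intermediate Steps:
((-2*(-28))*f)/35466 = (-2*(-28)*41)/35466 = (56*41)*(1/35466) = 2296*(1/35466) = 1148/17733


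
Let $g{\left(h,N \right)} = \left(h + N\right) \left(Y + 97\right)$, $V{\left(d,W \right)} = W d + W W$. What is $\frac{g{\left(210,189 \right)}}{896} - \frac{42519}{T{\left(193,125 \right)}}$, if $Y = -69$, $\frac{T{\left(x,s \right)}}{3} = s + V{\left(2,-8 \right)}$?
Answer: $- \frac{384509}{5536} \approx -69.456$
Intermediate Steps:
$V{\left(d,W \right)} = W^{2} + W d$ ($V{\left(d,W \right)} = W d + W^{2} = W^{2} + W d$)
$T{\left(x,s \right)} = 144 + 3 s$ ($T{\left(x,s \right)} = 3 \left(s - 8 \left(-8 + 2\right)\right) = 3 \left(s - -48\right) = 3 \left(s + 48\right) = 3 \left(48 + s\right) = 144 + 3 s$)
$g{\left(h,N \right)} = 28 N + 28 h$ ($g{\left(h,N \right)} = \left(h + N\right) \left(-69 + 97\right) = \left(N + h\right) 28 = 28 N + 28 h$)
$\frac{g{\left(210,189 \right)}}{896} - \frac{42519}{T{\left(193,125 \right)}} = \frac{28 \cdot 189 + 28 \cdot 210}{896} - \frac{42519}{144 + 3 \cdot 125} = \left(5292 + 5880\right) \frac{1}{896} - \frac{42519}{144 + 375} = 11172 \cdot \frac{1}{896} - \frac{42519}{519} = \frac{399}{32} - \frac{14173}{173} = - \frac{384509}{5536}$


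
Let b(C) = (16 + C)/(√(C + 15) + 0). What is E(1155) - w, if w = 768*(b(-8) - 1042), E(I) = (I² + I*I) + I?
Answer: 3469461 - 6144*√7/7 ≈ 3.4671e+6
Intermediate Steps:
b(C) = (16 + C)/√(15 + C) (b(C) = (16 + C)/(√(15 + C) + 0) = (16 + C)/(√(15 + C)) = (16 + C)/√(15 + C))
E(I) = I + 2*I² (E(I) = (I² + I²) + I = 2*I² + I = I + 2*I²)
w = -800256 + 6144*√7/7 (w = 768*((16 - 8)/√(15 - 8) - 1042) = 768*(8/√7 - 1042) = 768*((√7/7)*8 - 1042) = 768*(8*√7/7 - 1042) = 768*(-1042 + 8*√7/7) = -800256 + 6144*√7/7 ≈ -7.9793e+5)
E(1155) - w = 1155*(1 + 2*1155) - (-800256 + 6144*√7/7) = 1155*(1 + 2310) + (800256 - 6144*√7/7) = 1155*2311 + (800256 - 6144*√7/7) = 2669205 + (800256 - 6144*√7/7) = 3469461 - 6144*√7/7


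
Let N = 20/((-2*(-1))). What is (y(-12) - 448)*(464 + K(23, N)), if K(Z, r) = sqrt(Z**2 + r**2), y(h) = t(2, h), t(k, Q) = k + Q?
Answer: -212512 - 458*sqrt(629) ≈ -2.2400e+5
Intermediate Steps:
t(k, Q) = Q + k
y(h) = 2 + h (y(h) = h + 2 = 2 + h)
N = 10 (N = 20/2 = 20*(1/2) = 10)
(y(-12) - 448)*(464 + K(23, N)) = ((2 - 12) - 448)*(464 + sqrt(23**2 + 10**2)) = (-10 - 448)*(464 + sqrt(529 + 100)) = -458*(464 + sqrt(629)) = -212512 - 458*sqrt(629)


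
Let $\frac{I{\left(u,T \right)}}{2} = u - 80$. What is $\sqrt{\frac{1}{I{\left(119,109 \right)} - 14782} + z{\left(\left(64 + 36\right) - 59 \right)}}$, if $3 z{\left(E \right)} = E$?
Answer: $\frac{\sqrt{1662087777}}{11028} \approx 3.6968$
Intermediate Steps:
$I{\left(u,T \right)} = -160 + 2 u$ ($I{\left(u,T \right)} = 2 \left(u - 80\right) = 2 \left(-80 + u\right) = -160 + 2 u$)
$z{\left(E \right)} = \frac{E}{3}$
$\sqrt{\frac{1}{I{\left(119,109 \right)} - 14782} + z{\left(\left(64 + 36\right) - 59 \right)}} = \sqrt{\frac{1}{\left(-160 + 2 \cdot 119\right) - 14782} + \frac{\left(64 + 36\right) - 59}{3}} = \sqrt{\frac{1}{\left(-160 + 238\right) - 14782} + \frac{100 - 59}{3}} = \sqrt{\frac{1}{78 - 14782} + \frac{1}{3} \cdot 41} = \sqrt{\frac{1}{-14704} + \frac{41}{3}} = \sqrt{- \frac{1}{14704} + \frac{41}{3}} = \sqrt{\frac{602861}{44112}} = \frac{\sqrt{1662087777}}{11028}$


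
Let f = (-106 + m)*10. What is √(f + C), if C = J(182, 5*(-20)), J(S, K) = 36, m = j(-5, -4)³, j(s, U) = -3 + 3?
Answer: 32*I ≈ 32.0*I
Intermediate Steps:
j(s, U) = 0
m = 0 (m = 0³ = 0)
f = -1060 (f = (-106 + 0)*10 = -106*10 = -1060)
C = 36
√(f + C) = √(-1060 + 36) = √(-1024) = 32*I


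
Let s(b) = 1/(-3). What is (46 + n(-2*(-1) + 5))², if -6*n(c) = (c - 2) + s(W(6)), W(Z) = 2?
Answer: 165649/81 ≈ 2045.0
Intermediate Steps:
s(b) = -⅓
n(c) = 7/18 - c/6 (n(c) = -((c - 2) - ⅓)/6 = -((-2 + c) - ⅓)/6 = -(-7/3 + c)/6 = 7/18 - c/6)
(46 + n(-2*(-1) + 5))² = (46 + (7/18 - (-2*(-1) + 5)/6))² = (46 + (7/18 - (2 + 5)/6))² = (46 + (7/18 - ⅙*7))² = (46 + (7/18 - 7/6))² = (46 - 7/9)² = (407/9)² = 165649/81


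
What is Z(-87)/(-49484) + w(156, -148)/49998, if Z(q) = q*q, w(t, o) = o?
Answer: -192879247/1237050516 ≈ -0.15592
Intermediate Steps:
Z(q) = q²
Z(-87)/(-49484) + w(156, -148)/49998 = (-87)²/(-49484) - 148/49998 = 7569*(-1/49484) - 148*1/49998 = -7569/49484 - 74/24999 = -192879247/1237050516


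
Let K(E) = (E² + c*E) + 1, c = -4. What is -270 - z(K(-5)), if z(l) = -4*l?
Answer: -86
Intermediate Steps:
K(E) = 1 + E² - 4*E (K(E) = (E² - 4*E) + 1 = 1 + E² - 4*E)
-270 - z(K(-5)) = -270 - (-4)*(1 + (-5)² - 4*(-5)) = -270 - (-4)*(1 + 25 + 20) = -270 - (-4)*46 = -270 - 1*(-184) = -270 + 184 = -86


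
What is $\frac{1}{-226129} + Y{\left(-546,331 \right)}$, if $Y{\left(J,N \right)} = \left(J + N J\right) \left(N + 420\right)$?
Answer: $- \frac{30784132922089}{226129} \approx -1.3614 \cdot 10^{8}$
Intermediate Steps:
$Y{\left(J,N \right)} = \left(420 + N\right) \left(J + J N\right)$ ($Y{\left(J,N \right)} = \left(J + J N\right) \left(420 + N\right) = \left(420 + N\right) \left(J + J N\right)$)
$\frac{1}{-226129} + Y{\left(-546,331 \right)} = \frac{1}{-226129} - 546 \left(420 + 331^{2} + 421 \cdot 331\right) = - \frac{1}{226129} - 546 \left(420 + 109561 + 139351\right) = - \frac{1}{226129} - 136135272 = - \frac{30784132922089}{226129}$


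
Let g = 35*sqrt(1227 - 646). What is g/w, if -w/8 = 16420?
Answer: -7*sqrt(581)/26272 ≈ -0.0064223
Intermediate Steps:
w = -131360 (w = -8*16420 = -131360)
g = 35*sqrt(581) ≈ 843.64
g/w = (35*sqrt(581))/(-131360) = (35*sqrt(581))*(-1/131360) = -7*sqrt(581)/26272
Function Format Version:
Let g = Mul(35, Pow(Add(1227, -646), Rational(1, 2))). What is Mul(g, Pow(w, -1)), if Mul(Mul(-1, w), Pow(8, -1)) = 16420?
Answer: Mul(Rational(-7, 26272), Pow(581, Rational(1, 2))) ≈ -0.0064223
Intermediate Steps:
w = -131360 (w = Mul(-8, 16420) = -131360)
g = Mul(35, Pow(581, Rational(1, 2))) ≈ 843.64
Mul(g, Pow(w, -1)) = Mul(Mul(35, Pow(581, Rational(1, 2))), Pow(-131360, -1)) = Mul(Mul(35, Pow(581, Rational(1, 2))), Rational(-1, 131360)) = Mul(Rational(-7, 26272), Pow(581, Rational(1, 2)))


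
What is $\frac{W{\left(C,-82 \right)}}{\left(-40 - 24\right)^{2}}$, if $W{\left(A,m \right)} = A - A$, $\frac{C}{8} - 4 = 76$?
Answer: $0$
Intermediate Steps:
$C = 640$ ($C = 32 + 8 \cdot 76 = 32 + 608 = 640$)
$W{\left(A,m \right)} = 0$
$\frac{W{\left(C,-82 \right)}}{\left(-40 - 24\right)^{2}} = \frac{0}{\left(-40 - 24\right)^{2}} = \frac{0}{\left(-64\right)^{2}} = \frac{0}{4096} = 0 \cdot \frac{1}{4096} = 0$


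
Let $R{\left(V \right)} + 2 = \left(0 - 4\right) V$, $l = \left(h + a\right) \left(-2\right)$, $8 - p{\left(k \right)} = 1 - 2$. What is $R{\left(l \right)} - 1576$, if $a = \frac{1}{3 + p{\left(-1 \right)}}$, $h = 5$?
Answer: $- \frac{4612}{3} \approx -1537.3$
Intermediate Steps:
$p{\left(k \right)} = 9$ ($p{\left(k \right)} = 8 - \left(1 - 2\right) = 8 - -1 = 8 + 1 = 9$)
$a = \frac{1}{12}$ ($a = \frac{1}{3 + 9} = \frac{1}{12} \approx 0.083333$)
$l = - \frac{61}{6}$ ($l = \left(5 + \frac{1}{12}\right) \left(-2\right) = \frac{61}{12} \left(-2\right) = - \frac{61}{6} \approx -10.167$)
$R{\left(V \right)} = -2 - 4 V$ ($R{\left(V \right)} = -2 + \left(0 - 4\right) V = -2 - 4 V$)
$R{\left(l \right)} - 1576 = \left(-2 - - \frac{122}{3}\right) - 1576 = \left(-2 + \frac{122}{3}\right) - 1576 = \frac{116}{3} - 1576 = - \frac{4612}{3}$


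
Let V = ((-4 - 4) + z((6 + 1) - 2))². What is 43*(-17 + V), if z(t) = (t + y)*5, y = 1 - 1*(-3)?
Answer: 58136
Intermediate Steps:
y = 4 (y = 1 + 3 = 4)
z(t) = 20 + 5*t (z(t) = (t + 4)*5 = (4 + t)*5 = 20 + 5*t)
V = 1369 (V = ((-4 - 4) + (20 + 5*((6 + 1) - 2)))² = (-8 + (20 + 5*(7 - 2)))² = (-8 + (20 + 5*5))² = (-8 + (20 + 25))² = (-8 + 45)² = 37² = 1369)
43*(-17 + V) = 43*(-17 + 1369) = 43*1352 = 58136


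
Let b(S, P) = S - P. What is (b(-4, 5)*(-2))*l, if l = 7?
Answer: 126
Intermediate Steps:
(b(-4, 5)*(-2))*l = ((-4 - 1*5)*(-2))*7 = ((-4 - 5)*(-2))*7 = -9*(-2)*7 = 18*7 = 126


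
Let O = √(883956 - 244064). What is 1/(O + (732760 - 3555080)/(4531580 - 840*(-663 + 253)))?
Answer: 8600984921/9508462581013809 + 59437952401*√159973/19016925162027618 ≈ 0.0012510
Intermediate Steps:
O = 2*√159973 (O = √639892 = 2*√159973 ≈ 799.93)
1/(O + (732760 - 3555080)/(4531580 - 840*(-663 + 253))) = 1/(2*√159973 + (732760 - 3555080)/(4531580 - 840*(-663 + 253))) = 1/(2*√159973 - 2822320/(4531580 - 840*(-410))) = 1/(2*√159973 - 2822320/(4531580 + 344400)) = 1/(2*√159973 - 2822320/4875980) = 1/(2*√159973 - 2822320*1/4875980) = 1/(2*√159973 - 141116/243799) = 1/(-141116/243799 + 2*√159973)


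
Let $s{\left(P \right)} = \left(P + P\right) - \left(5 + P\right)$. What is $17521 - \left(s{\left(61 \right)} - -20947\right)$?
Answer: $-3482$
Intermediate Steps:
$s{\left(P \right)} = -5 + P$ ($s{\left(P \right)} = 2 P - \left(5 + P\right) = -5 + P$)
$17521 - \left(s{\left(61 \right)} - -20947\right) = 17521 - \left(\left(-5 + 61\right) - -20947\right) = 17521 - \left(56 + 20947\right) = 17521 - 21003 = -3482$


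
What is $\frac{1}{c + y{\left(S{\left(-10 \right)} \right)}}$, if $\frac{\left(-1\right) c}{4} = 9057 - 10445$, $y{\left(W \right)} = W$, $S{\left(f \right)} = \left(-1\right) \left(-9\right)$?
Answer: $\frac{1}{5561} \approx 0.00017982$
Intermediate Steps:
$S{\left(f \right)} = 9$
$c = 5552$ ($c = - 4 \left(9057 - 10445\right) = \left(-4\right) \left(-1388\right) = 5552$)
$\frac{1}{c + y{\left(S{\left(-10 \right)} \right)}} = \frac{1}{5552 + 9} = \frac{1}{5561}$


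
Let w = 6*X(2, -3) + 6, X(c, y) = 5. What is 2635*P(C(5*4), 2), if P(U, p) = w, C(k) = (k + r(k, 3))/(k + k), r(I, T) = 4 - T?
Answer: 94860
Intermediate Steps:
C(k) = (1 + k)/(2*k) (C(k) = (k + (4 - 1*3))/(k + k) = (k + (4 - 3))/((2*k)) = (k + 1)*(1/(2*k)) = (1 + k)*(1/(2*k)) = (1 + k)/(2*k))
w = 36 (w = 6*5 + 6 = 30 + 6 = 36)
P(U, p) = 36
2635*P(C(5*4), 2) = 2635*36 = 94860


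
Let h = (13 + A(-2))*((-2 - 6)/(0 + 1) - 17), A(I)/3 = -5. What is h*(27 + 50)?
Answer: 3850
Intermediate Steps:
A(I) = -15 (A(I) = 3*(-5) = -15)
h = 50 (h = (13 - 15)*((-2 - 6)/(0 + 1) - 17) = -2*(-8/1 - 17) = -2*(-8*1 - 17) = -2*(-8 - 17) = -2*(-25) = 50)
h*(27 + 50) = 50*(27 + 50) = 50*77 = 3850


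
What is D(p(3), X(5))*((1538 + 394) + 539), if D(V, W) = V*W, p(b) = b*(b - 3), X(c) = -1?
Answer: 0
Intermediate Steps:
p(b) = b*(-3 + b)
D(p(3), X(5))*((1538 + 394) + 539) = ((3*(-3 + 3))*(-1))*((1538 + 394) + 539) = ((3*0)*(-1))*(1932 + 539) = (0*(-1))*2471 = 0*2471 = 0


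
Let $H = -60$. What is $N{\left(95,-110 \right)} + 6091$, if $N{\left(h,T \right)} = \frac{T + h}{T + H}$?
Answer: $\frac{207097}{34} \approx 6091.1$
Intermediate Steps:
$N{\left(h,T \right)} = \frac{T + h}{-60 + T}$ ($N{\left(h,T \right)} = \frac{T + h}{T - 60} = \frac{T + h}{-60 + T}$)
$N{\left(95,-110 \right)} + 6091 = \frac{-110 + 95}{-60 - 110} + 6091 = \frac{1}{-170} \left(-15\right) + 6091 = \left(- \frac{1}{170}\right) \left(-15\right) + 6091 = \frac{3}{34} + 6091 = \frac{207097}{34}$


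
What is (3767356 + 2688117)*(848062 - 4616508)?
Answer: -24327101404958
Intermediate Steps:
(3767356 + 2688117)*(848062 - 4616508) = 6455473*(-3768446) = -24327101404958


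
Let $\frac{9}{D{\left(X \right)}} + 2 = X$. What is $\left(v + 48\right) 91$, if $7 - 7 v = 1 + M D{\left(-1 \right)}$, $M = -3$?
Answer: $4329$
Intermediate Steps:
$D{\left(X \right)} = \frac{9}{-2 + X}$
$v = - \frac{3}{7}$ ($v = 1 - \frac{1 - 3 \frac{9}{-2 - 1}}{7} = 1 - \frac{1 - 3 \frac{9}{-3}}{7} = 1 - \frac{1 - 3 \cdot 9 \left(- \frac{1}{3}\right)}{7} = 1 - \frac{1 - -9}{7} = 1 - \frac{1 + 9}{7} = 1 - \frac{10}{7} = - \frac{3}{7} \approx -0.42857$)
$\left(v + 48\right) 91 = \left(- \frac{3}{7} + 48\right) 91 = \frac{333}{7} \cdot 91 = 4329$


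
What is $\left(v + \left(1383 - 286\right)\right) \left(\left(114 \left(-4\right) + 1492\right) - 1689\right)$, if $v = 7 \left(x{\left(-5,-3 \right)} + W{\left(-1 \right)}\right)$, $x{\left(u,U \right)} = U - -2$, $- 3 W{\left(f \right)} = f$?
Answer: $- \frac{2139881}{3} \approx -7.1329 \cdot 10^{5}$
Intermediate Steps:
$W{\left(f \right)} = - \frac{f}{3}$
$x{\left(u,U \right)} = 2 + U$ ($x{\left(u,U \right)} = U + 2 = 2 + U$)
$v = - \frac{14}{3}$ ($v = 7 \left(\left(2 - 3\right) - - \frac{1}{3}\right) = 7 \left(-1 + \frac{1}{3}\right) = 7 \left(- \frac{2}{3}\right) = - \frac{14}{3} \approx -4.6667$)
$\left(v + \left(1383 - 286\right)\right) \left(\left(114 \left(-4\right) + 1492\right) - 1689\right) = \left(- \frac{14}{3} + \left(1383 - 286\right)\right) \left(\left(114 \left(-4\right) + 1492\right) - 1689\right) = \left(- \frac{14}{3} + 1097\right) \left(\left(-456 + 1492\right) - 1689\right) = \frac{3277 \left(1036 - 1689\right)}{3} = \frac{3277}{3} \left(-653\right) = - \frac{2139881}{3}$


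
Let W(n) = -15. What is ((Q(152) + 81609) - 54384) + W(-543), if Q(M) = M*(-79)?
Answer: 15202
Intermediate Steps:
Q(M) = -79*M
((Q(152) + 81609) - 54384) + W(-543) = ((-79*152 + 81609) - 54384) - 15 = ((-12008 + 81609) - 54384) - 15 = (69601 - 54384) - 15 = 15217 - 15 = 15202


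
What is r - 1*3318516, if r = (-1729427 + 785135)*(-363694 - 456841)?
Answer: 774821317704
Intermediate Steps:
r = 774824636220 (r = -944292*(-820535) = 774824636220)
r - 1*3318516 = 774824636220 - 1*3318516 = 774824636220 - 3318516 = 774821317704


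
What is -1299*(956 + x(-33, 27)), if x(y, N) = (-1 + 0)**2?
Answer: -1243143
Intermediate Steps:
x(y, N) = 1 (x(y, N) = (-1)**2 = 1)
-1299*(956 + x(-33, 27)) = -1299*(956 + 1) = -1299*957 = -1243143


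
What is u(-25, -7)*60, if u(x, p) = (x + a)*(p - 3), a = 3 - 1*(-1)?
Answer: 12600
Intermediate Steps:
a = 4 (a = 3 + 1 = 4)
u(x, p) = (-3 + p)*(4 + x) (u(x, p) = (x + 4)*(p - 3) = (4 + x)*(-3 + p) = (-3 + p)*(4 + x))
u(-25, -7)*60 = (-12 - 3*(-25) + 4*(-7) - 7*(-25))*60 = (-12 + 75 - 28 + 175)*60 = 210*60 = 12600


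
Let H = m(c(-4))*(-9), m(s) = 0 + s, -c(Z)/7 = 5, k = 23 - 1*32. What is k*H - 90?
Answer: -2925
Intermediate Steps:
k = -9 (k = 23 - 32 = -9)
c(Z) = -35 (c(Z) = -7*5 = -35)
m(s) = s
H = 315 (H = -35*(-9) = 315)
k*H - 90 = -9*315 - 90 = -2835 - 90 = -2925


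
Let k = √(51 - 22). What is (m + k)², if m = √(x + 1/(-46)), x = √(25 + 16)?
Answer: (46*√29 + √46*√(-1 + 46*√41))²/2116 ≈ 62.589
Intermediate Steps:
k = √29 ≈ 5.3852
x = √41 ≈ 6.4031
m = √(-1/46 + √41) (m = √(√41 + 1/(-46)) = √(√41 - 1/46) = √(-1/46 + √41) ≈ 2.5261)
(m + k)² = (√(-46 + 2116*√41)/46 + √29)² = (√29 + √(-46 + 2116*√41)/46)²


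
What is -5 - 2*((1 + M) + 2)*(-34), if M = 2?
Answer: 335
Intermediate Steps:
-5 - 2*((1 + M) + 2)*(-34) = -5 - 2*((1 + 2) + 2)*(-34) = -5 - 2*(3 + 2)*(-34) = -5 - 2*5*(-34) = -5 - 10*(-34) = -5 + 340 = 335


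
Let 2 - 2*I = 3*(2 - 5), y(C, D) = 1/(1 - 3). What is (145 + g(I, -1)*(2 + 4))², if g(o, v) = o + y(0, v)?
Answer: 30625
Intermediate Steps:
y(C, D) = -½ (y(C, D) = 1/(-2) = -½)
I = 11/2 (I = 1 - 3*(2 - 5)/2 = 1 - 3*(-3)/2 = 1 - ½*(-9) = 1 + 9/2 = 11/2 ≈ 5.5000)
g(o, v) = -½ + o (g(o, v) = o - ½ = -½ + o)
(145 + g(I, -1)*(2 + 4))² = (145 + (-½ + 11/2)*(2 + 4))² = (145 + 5*6)² = (145 + 30)² = 175² = 30625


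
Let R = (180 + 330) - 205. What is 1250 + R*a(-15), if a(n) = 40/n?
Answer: 1310/3 ≈ 436.67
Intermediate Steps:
R = 305 (R = 510 - 205 = 305)
1250 + R*a(-15) = 1250 + 305*(40/(-15)) = 1250 + 305*(40*(-1/15)) = 1250 + 305*(-8/3) = 1250 - 2440/3 = 1310/3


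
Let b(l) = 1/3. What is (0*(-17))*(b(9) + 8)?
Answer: 0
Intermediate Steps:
b(l) = ⅓
(0*(-17))*(b(9) + 8) = (0*(-17))*(⅓ + 8) = 0*(25/3) = 0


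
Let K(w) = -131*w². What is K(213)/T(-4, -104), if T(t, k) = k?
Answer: 5943339/104 ≈ 57148.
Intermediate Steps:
K(213)/T(-4, -104) = -131*213²/(-104) = -131*45369*(-1/104) = -5943339*(-1/104) = 5943339/104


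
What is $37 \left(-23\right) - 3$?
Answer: $-854$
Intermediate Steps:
$37 \left(-23\right) - 3 = -851 - 3 = -854$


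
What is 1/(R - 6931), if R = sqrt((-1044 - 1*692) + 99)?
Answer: -6931/48040398 - I*sqrt(1637)/48040398 ≈ -0.00014427 - 8.422e-7*I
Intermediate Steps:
R = I*sqrt(1637) (R = sqrt((-1044 - 692) + 99) = sqrt(-1736 + 99) = sqrt(-1637) = I*sqrt(1637) ≈ 40.46*I)
1/(R - 6931) = 1/(I*sqrt(1637) - 6931) = 1/(-6931 + I*sqrt(1637))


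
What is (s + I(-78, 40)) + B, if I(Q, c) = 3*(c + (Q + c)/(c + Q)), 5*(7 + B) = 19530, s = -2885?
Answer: 1137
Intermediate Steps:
B = 3899 (B = -7 + (⅕)*19530 = -7 + 3906 = 3899)
I(Q, c) = 3 + 3*c (I(Q, c) = 3*(c + (Q + c)/(Q + c)) = 3*(c + 1) = 3*(1 + c) = 3 + 3*c)
(s + I(-78, 40)) + B = (-2885 + (3 + 3*40)) + 3899 = (-2885 + (3 + 120)) + 3899 = (-2885 + 123) + 3899 = -2762 + 3899 = 1137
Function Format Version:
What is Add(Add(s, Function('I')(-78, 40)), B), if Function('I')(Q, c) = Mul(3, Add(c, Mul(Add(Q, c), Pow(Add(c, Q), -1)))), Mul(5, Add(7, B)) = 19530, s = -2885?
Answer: 1137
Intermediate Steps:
B = 3899 (B = Add(-7, Mul(Rational(1, 5), 19530)) = Add(-7, 3906) = 3899)
Function('I')(Q, c) = Add(3, Mul(3, c)) (Function('I')(Q, c) = Mul(3, Add(c, Mul(Add(Q, c), Pow(Add(Q, c), -1)))) = Mul(3, Add(c, 1)) = Mul(3, Add(1, c)) = Add(3, Mul(3, c)))
Add(Add(s, Function('I')(-78, 40)), B) = Add(Add(-2885, Add(3, Mul(3, 40))), 3899) = Add(Add(-2885, Add(3, 120)), 3899) = Add(Add(-2885, 123), 3899) = Add(-2762, 3899) = 1137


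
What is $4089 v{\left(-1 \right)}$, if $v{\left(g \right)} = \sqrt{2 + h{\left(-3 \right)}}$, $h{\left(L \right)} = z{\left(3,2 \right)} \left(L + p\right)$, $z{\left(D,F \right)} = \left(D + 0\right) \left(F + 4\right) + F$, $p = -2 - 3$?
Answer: $4089 i \sqrt{158} \approx 51398.0 i$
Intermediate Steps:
$p = -5$
$z{\left(D,F \right)} = F + D \left(4 + F\right)$ ($z{\left(D,F \right)} = D \left(4 + F\right) + F = F + D \left(4 + F\right)$)
$h{\left(L \right)} = -100 + 20 L$ ($h{\left(L \right)} = \left(2 + 4 \cdot 3 + 3 \cdot 2\right) \left(L - 5\right) = \left(2 + 12 + 6\right) \left(-5 + L\right) = 20 \left(-5 + L\right) = -100 + 20 L$)
$v{\left(g \right)} = i \sqrt{158}$ ($v{\left(g \right)} = \sqrt{2 + \left(-100 + 20 \left(-3\right)\right)} = \sqrt{2 - 160} = \sqrt{-158} = i \sqrt{158}$)
$4089 v{\left(-1 \right)} = 4089 i \sqrt{158}$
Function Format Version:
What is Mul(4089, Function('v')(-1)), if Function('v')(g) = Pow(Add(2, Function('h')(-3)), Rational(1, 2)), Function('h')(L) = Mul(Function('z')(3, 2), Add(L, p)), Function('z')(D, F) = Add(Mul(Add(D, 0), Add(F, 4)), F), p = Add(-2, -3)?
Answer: Mul(4089, I, Pow(158, Rational(1, 2))) ≈ Mul(51398., I)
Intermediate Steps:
p = -5
Function('z')(D, F) = Add(F, Mul(D, Add(4, F))) (Function('z')(D, F) = Add(Mul(D, Add(4, F)), F) = Add(F, Mul(D, Add(4, F))))
Function('h')(L) = Add(-100, Mul(20, L)) (Function('h')(L) = Mul(Add(2, Mul(4, 3), Mul(3, 2)), Add(L, -5)) = Mul(Add(2, 12, 6), Add(-5, L)) = Mul(20, Add(-5, L)) = Add(-100, Mul(20, L)))
Function('v')(g) = Mul(I, Pow(158, Rational(1, 2))) (Function('v')(g) = Pow(Add(2, Add(-100, Mul(20, -3))), Rational(1, 2)) = Pow(Add(2, Add(-100, -60)), Rational(1, 2)) = Pow(Add(2, -160), Rational(1, 2)) = Pow(-158, Rational(1, 2)) = Mul(I, Pow(158, Rational(1, 2))))
Mul(4089, Function('v')(-1)) = Mul(4089, Mul(I, Pow(158, Rational(1, 2)))) = Mul(4089, I, Pow(158, Rational(1, 2)))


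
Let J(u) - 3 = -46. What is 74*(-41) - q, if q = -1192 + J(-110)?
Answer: -1799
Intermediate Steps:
J(u) = -43 (J(u) = 3 - 46 = -43)
q = -1235 (q = -1192 - 43 = -1235)
74*(-41) - q = 74*(-41) - 1*(-1235) = -3034 + 1235 = -1799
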